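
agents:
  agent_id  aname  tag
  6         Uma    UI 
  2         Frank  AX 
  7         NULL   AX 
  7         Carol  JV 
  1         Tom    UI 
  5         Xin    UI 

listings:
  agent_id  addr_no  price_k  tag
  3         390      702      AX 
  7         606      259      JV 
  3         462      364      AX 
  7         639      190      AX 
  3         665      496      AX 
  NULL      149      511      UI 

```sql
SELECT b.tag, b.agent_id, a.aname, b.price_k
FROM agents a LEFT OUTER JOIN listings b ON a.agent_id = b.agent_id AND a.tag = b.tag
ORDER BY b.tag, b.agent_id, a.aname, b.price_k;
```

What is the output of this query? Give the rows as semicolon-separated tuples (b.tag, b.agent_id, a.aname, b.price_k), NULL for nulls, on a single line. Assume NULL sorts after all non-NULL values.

(AX, 7, NULL, 190); (JV, 7, Carol, 259); (NULL, NULL, Frank, NULL); (NULL, NULL, Tom, NULL); (NULL, NULL, Uma, NULL); (NULL, NULL, Xin, NULL)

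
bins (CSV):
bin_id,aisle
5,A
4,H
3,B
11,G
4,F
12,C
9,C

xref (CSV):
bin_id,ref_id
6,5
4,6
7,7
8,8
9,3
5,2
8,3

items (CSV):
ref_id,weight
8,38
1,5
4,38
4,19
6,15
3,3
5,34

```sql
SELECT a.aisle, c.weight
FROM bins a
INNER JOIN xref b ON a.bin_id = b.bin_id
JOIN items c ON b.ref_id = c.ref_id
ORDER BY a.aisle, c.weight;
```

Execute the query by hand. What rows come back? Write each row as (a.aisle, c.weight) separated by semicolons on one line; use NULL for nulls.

(C, 3); (F, 15); (H, 15)

Step 1 — a INNER JOIN b on bin_id → 4 row(s).
Then INNER JOIN `items c` on ref_id: keep only rows whose b.ref_id appears in c.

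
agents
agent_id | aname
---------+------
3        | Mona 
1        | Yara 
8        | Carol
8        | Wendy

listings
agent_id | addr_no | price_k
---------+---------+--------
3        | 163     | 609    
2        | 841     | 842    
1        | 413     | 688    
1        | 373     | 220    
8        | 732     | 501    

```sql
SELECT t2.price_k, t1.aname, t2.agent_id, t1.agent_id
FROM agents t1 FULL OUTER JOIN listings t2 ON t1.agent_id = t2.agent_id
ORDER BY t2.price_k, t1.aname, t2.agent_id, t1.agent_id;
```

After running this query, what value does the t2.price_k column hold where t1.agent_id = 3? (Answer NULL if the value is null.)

609

FULL OUTER JOIN keeps every row from both sides; unmatched rows get NULL for the other side's columns.
Matching on t1.agent_id = t2.agent_id.
Matched pairs: 5; unmatched t1 rows kept: 0; unmatched t2 rows kept: 1.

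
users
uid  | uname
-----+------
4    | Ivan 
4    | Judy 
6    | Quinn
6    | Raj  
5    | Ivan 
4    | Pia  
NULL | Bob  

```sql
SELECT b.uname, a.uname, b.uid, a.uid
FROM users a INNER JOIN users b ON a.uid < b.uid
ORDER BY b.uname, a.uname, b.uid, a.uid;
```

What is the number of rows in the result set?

INNER JOIN keeps only pairs where the ON condition holds.
Matching on a.uid < b.uid. A NULL in a compared column never satisfies the condition.
- a (uid=4) pairs with 3 row(s) of b.
- a (uid=4) pairs with 3 row(s) of b.
- a (uid=6) has no partner → excluded.
- a (uid=6) has no partner → excluded.
- a (uid=5) pairs with 2 row(s) of b.
- a (uid=4) pairs with 3 row(s) of b.
- a (uid=NULL) has no partner → excluded.
Total: 11 rows.

11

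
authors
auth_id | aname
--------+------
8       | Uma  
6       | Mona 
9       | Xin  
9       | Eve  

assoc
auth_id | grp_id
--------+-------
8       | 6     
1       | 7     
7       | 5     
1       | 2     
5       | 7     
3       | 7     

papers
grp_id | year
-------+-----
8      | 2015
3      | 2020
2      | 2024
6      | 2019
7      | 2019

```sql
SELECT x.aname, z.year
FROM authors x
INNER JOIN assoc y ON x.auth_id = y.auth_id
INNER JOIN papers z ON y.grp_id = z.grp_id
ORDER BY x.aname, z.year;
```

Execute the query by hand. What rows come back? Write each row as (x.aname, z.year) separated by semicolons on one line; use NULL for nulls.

Step 1 — x INNER JOIN y on auth_id → 1 row(s).
Then INNER JOIN `papers z` on grp_id: keep only rows whose y.grp_id appears in z.

(Uma, 2019)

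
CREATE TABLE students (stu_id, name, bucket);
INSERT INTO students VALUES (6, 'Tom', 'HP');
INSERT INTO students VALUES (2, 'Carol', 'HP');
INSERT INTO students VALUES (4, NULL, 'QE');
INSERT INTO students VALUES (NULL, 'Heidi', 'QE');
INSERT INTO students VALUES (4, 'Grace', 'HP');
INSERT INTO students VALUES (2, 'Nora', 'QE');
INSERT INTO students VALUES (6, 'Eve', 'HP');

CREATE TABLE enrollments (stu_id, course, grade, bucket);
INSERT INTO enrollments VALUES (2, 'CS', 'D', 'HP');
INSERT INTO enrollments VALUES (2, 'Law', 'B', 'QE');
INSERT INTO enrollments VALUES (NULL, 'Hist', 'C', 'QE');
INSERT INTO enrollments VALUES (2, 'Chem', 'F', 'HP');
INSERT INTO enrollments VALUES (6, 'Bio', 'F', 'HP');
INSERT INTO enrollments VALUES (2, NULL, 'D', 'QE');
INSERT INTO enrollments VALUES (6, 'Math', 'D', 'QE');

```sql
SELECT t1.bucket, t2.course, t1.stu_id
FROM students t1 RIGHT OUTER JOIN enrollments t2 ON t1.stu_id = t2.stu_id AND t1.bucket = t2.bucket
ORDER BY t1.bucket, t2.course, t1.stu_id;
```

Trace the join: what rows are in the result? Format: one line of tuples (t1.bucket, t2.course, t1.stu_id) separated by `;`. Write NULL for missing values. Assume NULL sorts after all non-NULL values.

(HP, Bio, 6); (HP, Bio, 6); (HP, CS, 2); (HP, Chem, 2); (QE, Law, 2); (QE, NULL, 2); (NULL, Hist, NULL); (NULL, Math, NULL)

RIGHT JOIN keeps every row from `enrollments`; unmatched rows get NULL for `students`'s columns.
Matching on t1.stu_id = t2.stu_id AND t1.bucket = t2.bucket. A NULL in a compared column never satisfies the condition.
Matched pairs: 6; unmatched t2 rows kept: 2.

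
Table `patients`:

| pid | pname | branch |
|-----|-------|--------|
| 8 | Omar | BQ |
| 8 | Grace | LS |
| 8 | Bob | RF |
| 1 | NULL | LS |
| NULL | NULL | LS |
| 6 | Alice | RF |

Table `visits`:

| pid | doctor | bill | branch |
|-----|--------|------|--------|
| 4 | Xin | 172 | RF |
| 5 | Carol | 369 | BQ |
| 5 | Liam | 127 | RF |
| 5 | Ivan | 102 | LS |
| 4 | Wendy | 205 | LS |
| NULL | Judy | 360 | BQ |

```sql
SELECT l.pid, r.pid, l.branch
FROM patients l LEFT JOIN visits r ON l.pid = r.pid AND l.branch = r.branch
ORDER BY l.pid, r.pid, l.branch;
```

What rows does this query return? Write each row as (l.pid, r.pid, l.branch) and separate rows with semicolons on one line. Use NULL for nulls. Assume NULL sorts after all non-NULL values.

(1, NULL, LS); (6, NULL, RF); (8, NULL, BQ); (8, NULL, LS); (8, NULL, RF); (NULL, NULL, LS)

LEFT JOIN keeps every row from `patients`; unmatched rows get NULL for `visits`'s columns.
Matching on l.pid = r.pid AND l.branch = r.branch. A NULL in a compared column never satisfies the condition.
- l[0] pid=8, branch=BQ → no match; kept with NULLs on the r side.
- l[1] pid=8, branch=LS → no match; kept with NULLs on the r side.
- l[2] pid=8, branch=RF → no match; kept with NULLs on the r side.
- l[3] pid=1, branch=LS → no match; kept with NULLs on the r side.
- l[4] pid=NULL, branch=LS → no match; kept with NULLs on the r side.
- l[5] pid=6, branch=RF → no match; kept with NULLs on the r side.
After projecting and ordering:
l.pid | r.pid | l.branch
1 | NULL | LS
6 | NULL | RF
8 | NULL | BQ
8 | NULL | LS
8 | NULL | RF
NULL | NULL | LS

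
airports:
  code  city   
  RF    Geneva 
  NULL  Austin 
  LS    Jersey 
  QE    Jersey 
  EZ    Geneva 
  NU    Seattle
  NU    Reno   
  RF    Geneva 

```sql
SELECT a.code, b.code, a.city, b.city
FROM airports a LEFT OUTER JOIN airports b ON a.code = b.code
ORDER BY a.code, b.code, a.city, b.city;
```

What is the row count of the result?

LEFT JOIN keeps every row from `airports a`; unmatched rows get NULL for `airports b`'s columns.
Matching on a.code = b.code. A NULL in a compared column never satisfies the condition.
Matched pairs: 11; unmatched a rows kept: 1.
Total: 11 matched + 1 padded = 12 rows.

12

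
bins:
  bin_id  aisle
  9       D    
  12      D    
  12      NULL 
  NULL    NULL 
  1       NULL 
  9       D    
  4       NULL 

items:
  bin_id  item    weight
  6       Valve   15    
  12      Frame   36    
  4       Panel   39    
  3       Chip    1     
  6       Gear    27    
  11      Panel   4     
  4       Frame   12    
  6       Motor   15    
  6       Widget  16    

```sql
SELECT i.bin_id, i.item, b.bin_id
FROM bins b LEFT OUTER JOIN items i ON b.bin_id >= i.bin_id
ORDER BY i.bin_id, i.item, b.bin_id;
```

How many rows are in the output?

37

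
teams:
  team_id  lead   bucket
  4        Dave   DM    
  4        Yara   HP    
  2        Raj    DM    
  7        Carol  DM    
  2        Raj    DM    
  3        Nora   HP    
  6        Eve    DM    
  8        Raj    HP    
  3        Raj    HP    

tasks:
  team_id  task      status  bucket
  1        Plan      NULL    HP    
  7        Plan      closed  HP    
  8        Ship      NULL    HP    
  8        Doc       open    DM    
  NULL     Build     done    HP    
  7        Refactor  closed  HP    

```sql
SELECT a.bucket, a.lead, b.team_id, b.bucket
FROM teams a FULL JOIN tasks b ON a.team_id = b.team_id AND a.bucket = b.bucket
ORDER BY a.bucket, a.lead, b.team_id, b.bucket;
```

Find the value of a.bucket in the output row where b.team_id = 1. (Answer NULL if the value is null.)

NULL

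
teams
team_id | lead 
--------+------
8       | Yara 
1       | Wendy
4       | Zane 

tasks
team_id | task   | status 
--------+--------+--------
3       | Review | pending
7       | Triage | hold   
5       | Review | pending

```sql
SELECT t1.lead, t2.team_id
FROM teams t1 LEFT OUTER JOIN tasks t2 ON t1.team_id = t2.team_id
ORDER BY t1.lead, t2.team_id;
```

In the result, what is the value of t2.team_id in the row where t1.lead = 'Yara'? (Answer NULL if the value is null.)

NULL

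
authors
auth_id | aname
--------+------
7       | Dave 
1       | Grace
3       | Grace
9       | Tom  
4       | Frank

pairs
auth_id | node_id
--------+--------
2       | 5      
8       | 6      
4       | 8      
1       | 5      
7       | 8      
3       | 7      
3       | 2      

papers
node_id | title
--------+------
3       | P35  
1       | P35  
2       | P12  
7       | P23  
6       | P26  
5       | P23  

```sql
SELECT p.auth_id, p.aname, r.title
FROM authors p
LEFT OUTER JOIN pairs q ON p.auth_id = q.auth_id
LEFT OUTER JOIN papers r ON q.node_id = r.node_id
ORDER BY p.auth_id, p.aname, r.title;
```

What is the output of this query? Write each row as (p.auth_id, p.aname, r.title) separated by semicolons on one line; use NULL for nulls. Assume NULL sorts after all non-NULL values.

Evaluate left to right. First `authors p LEFT JOIN pairs q` on auth_id: 6 row(s).
Then LEFT JOIN `papers r` on node_id: each of those 6 rows is kept; rows whose q.node_id has no match in r get NULL for r's columns.

(1, Grace, P23); (3, Grace, P12); (3, Grace, P23); (4, Frank, NULL); (7, Dave, NULL); (9, Tom, NULL)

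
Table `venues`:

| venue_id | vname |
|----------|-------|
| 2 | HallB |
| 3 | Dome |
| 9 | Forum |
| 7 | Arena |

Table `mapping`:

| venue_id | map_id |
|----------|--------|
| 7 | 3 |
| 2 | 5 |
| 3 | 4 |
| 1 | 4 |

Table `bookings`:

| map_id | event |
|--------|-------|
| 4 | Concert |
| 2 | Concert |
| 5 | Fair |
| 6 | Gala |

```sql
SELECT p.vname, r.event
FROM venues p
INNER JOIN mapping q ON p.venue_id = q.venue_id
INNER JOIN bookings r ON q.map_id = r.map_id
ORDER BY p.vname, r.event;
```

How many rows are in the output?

2

Joins associate left-to-right: venues INNER JOIN mapping on venue_id gives 3 intermediate row(s).
Then INNER JOIN `bookings r` on map_id: keep only rows whose q.map_id appears in r.
Result: 2 row(s).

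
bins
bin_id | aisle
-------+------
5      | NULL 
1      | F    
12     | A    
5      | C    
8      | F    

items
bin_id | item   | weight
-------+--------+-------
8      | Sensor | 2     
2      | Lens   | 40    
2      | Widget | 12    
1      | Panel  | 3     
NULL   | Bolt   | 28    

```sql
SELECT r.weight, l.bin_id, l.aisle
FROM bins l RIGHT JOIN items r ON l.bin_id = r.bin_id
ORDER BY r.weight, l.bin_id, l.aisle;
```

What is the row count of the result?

5

RIGHT JOIN keeps every row from `items`; unmatched rows get NULL for `bins`'s columns.
Matching on l.bin_id = r.bin_id. A NULL in a compared column never satisfies the condition.
- l[0] bin_id=5 → no match.
- l[1] bin_id=1 → 1 match(es) in r → 1 row(s).
- l[2] bin_id=12 → no match.
- l[3] bin_id=5 → no match.
- l[4] bin_id=8 → 1 match(es) in r → 1 row(s).
- 3 row(s) from r found no l partner → padded with NULL.
Total: 2 matched + 3 padded = 5 rows.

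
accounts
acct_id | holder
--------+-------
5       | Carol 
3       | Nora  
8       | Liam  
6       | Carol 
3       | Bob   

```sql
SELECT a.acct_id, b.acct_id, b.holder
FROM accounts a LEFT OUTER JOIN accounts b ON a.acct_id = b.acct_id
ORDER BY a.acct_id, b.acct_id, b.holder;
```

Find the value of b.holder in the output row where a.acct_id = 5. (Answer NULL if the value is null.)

Carol

LEFT JOIN keeps every row from `accounts a`; unmatched rows get NULL for `accounts b`'s columns.
Matching on a.acct_id = b.acct_id.
- a (acct_id=5) pairs with 1 row(s) of b.
- a (acct_id=3) pairs with 2 row(s) of b.
- a (acct_id=8) pairs with 1 row(s) of b.
- a (acct_id=6) pairs with 1 row(s) of b.
- a (acct_id=3) pairs with 2 row(s) of b.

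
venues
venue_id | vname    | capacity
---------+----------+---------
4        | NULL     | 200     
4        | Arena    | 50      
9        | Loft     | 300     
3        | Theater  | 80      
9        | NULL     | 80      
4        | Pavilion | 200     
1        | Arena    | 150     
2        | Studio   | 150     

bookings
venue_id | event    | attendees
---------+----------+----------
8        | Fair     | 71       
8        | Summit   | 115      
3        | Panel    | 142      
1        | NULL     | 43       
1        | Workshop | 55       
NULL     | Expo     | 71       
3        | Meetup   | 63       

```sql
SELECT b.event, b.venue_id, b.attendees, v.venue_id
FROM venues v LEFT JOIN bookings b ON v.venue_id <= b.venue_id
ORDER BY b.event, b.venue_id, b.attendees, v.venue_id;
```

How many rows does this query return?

22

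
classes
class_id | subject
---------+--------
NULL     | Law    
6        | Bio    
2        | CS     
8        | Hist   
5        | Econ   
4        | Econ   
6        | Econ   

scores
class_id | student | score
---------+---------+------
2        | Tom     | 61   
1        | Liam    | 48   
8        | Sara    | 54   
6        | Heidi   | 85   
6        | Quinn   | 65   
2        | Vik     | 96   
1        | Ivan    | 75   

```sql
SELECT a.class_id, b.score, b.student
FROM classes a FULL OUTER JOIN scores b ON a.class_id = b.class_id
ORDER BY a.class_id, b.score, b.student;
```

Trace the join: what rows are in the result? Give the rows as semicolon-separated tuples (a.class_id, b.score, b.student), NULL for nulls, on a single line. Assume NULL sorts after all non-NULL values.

(2, 61, Tom); (2, 96, Vik); (4, NULL, NULL); (5, NULL, NULL); (6, 65, Quinn); (6, 65, Quinn); (6, 85, Heidi); (6, 85, Heidi); (8, 54, Sara); (NULL, 48, Liam); (NULL, 75, Ivan); (NULL, NULL, NULL)

FULL OUTER JOIN keeps every row from both sides; unmatched rows get NULL for the other side's columns.
Matching on a.class_id = b.class_id. A NULL in a compared column never satisfies the condition.
- a (class_id=NULL) has no partner → padded with NULL.
- a (class_id=6) pairs with 2 row(s) of b.
- a (class_id=2) pairs with 2 row(s) of b.
- a (class_id=8) pairs with 1 row(s) of b.
- a (class_id=5) has no partner → padded with NULL.
- a (class_id=4) has no partner → padded with NULL.
- a (class_id=6) pairs with 2 row(s) of b.
- 2 row(s) from b found no a partner → padded with NULL.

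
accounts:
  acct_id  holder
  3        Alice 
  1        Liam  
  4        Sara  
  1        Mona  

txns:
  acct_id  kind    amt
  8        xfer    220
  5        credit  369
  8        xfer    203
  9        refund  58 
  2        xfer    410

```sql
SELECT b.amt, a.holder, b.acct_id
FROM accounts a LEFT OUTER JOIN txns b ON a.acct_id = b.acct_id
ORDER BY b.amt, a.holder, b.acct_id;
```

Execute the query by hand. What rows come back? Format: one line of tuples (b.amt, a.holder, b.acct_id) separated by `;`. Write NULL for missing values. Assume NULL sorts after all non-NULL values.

(NULL, Alice, NULL); (NULL, Liam, NULL); (NULL, Mona, NULL); (NULL, Sara, NULL)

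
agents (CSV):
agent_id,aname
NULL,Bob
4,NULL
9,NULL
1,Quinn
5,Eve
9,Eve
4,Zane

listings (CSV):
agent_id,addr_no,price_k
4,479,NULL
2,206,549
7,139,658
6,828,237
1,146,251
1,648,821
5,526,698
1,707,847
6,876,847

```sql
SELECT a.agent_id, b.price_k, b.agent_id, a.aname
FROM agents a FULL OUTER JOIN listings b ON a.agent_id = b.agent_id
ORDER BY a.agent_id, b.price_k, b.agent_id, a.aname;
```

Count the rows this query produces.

FULL OUTER JOIN keeps every row from both sides; unmatched rows get NULL for the other side's columns.
Matching on a.agent_id = b.agent_id. A NULL in a compared column never satisfies the condition.
- a row (agent_id=NULL): no match → kept, b columns NULL.
- a row (agent_id=4): matches 1 b row(s) → 1 output row(s).
- a row (agent_id=9): no match → kept, b columns NULL.
- a row (agent_id=1): matches 3 b row(s) → 3 output row(s).
- a row (agent_id=5): matches 1 b row(s) → 1 output row(s).
- a row (agent_id=9): no match → kept, b columns NULL.
- a row (agent_id=4): matches 1 b row(s) → 1 output row(s).
- 4 b row(s) had no a match → kept, a columns NULL.
Total: 6 matched + 7 padded = 13 rows.

13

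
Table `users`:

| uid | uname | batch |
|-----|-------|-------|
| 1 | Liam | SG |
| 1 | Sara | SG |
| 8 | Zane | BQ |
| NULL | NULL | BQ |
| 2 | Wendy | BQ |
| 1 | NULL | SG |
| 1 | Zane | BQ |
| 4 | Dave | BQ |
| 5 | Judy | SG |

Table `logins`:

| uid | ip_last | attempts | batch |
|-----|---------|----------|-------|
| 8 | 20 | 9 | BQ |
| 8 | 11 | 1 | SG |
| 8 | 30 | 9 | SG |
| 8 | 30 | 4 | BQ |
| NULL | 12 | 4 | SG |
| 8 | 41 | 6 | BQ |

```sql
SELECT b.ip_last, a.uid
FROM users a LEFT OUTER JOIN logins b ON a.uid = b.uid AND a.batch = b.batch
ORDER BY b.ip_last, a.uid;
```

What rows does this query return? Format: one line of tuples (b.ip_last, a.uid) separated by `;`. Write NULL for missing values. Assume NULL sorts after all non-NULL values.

LEFT JOIN keeps every row from `users`; unmatched rows get NULL for `logins`'s columns.
Matching on a.uid = b.uid AND a.batch = b.batch. A NULL in a compared column never satisfies the condition.
- uid=1, batch=SG: no b row matches, row kept with b columns NULL.
- uid=1, batch=SG: no b row matches, row kept with b columns NULL.
- uid=8, batch=BQ: 3 matching b row(s), so 3 row(s) emitted.
- uid=NULL, batch=BQ: no b row matches, row kept with b columns NULL.
- uid=2, batch=BQ: no b row matches, row kept with b columns NULL.
- uid=1, batch=SG: no b row matches, row kept with b columns NULL.
- uid=1, batch=BQ: no b row matches, row kept with b columns NULL.
- uid=4, batch=BQ: no b row matches, row kept with b columns NULL.
- uid=5, batch=SG: no b row matches, row kept with b columns NULL.

(20, 8); (30, 8); (41, 8); (NULL, 1); (NULL, 1); (NULL, 1); (NULL, 1); (NULL, 2); (NULL, 4); (NULL, 5); (NULL, NULL)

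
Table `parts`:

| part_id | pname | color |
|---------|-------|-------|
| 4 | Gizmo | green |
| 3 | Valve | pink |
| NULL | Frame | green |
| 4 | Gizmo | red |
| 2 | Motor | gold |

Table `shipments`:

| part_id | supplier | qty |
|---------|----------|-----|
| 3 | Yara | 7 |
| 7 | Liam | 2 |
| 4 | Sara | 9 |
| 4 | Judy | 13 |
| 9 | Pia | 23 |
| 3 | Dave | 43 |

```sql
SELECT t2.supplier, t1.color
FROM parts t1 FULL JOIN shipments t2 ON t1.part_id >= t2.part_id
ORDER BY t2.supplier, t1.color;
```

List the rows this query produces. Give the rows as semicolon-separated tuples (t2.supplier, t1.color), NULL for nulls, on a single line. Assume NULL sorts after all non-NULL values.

FULL OUTER JOIN keeps every row from both sides; unmatched rows get NULL for the other side's columns.
Matching on t1.part_id >= t2.part_id. A NULL in a compared column never satisfies the condition.
Matched pairs: 10; unmatched t1 rows kept: 2; unmatched t2 rows kept: 2.

(Dave, green); (Dave, pink); (Dave, red); (Judy, green); (Judy, red); (Liam, NULL); (Pia, NULL); (Sara, green); (Sara, red); (Yara, green); (Yara, pink); (Yara, red); (NULL, gold); (NULL, green)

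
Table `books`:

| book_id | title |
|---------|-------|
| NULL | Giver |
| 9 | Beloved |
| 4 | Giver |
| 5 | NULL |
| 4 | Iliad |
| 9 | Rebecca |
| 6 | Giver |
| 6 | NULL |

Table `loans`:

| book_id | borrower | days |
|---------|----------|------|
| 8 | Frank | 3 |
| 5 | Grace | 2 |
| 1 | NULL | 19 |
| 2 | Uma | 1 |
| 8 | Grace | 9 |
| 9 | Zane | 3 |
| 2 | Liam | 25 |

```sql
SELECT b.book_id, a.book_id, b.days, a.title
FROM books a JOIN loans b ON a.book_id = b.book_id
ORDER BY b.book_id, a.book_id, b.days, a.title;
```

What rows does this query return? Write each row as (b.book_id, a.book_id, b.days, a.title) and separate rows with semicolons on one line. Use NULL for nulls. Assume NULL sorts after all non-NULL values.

(5, 5, 2, NULL); (9, 9, 3, Beloved); (9, 9, 3, Rebecca)

INNER JOIN keeps only pairs where the ON condition holds.
Matching on a.book_id = b.book_id. A NULL in a compared column never satisfies the condition.
Matched pairs: 3.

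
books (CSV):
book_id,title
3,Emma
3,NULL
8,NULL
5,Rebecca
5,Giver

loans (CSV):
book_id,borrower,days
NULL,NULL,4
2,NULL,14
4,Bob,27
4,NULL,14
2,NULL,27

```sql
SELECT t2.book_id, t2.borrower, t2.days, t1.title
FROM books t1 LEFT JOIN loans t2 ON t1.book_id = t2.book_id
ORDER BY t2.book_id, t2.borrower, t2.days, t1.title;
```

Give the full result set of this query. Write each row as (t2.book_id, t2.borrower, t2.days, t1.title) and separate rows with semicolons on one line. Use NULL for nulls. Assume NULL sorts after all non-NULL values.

LEFT JOIN keeps every row from `books`; unmatched rows get NULL for `loans`'s columns.
Matching on t1.book_id = t2.book_id. A NULL in a compared column never satisfies the condition.
Matched pairs: 0; unmatched t1 rows kept: 5.

(NULL, NULL, NULL, Emma); (NULL, NULL, NULL, Giver); (NULL, NULL, NULL, Rebecca); (NULL, NULL, NULL, NULL); (NULL, NULL, NULL, NULL)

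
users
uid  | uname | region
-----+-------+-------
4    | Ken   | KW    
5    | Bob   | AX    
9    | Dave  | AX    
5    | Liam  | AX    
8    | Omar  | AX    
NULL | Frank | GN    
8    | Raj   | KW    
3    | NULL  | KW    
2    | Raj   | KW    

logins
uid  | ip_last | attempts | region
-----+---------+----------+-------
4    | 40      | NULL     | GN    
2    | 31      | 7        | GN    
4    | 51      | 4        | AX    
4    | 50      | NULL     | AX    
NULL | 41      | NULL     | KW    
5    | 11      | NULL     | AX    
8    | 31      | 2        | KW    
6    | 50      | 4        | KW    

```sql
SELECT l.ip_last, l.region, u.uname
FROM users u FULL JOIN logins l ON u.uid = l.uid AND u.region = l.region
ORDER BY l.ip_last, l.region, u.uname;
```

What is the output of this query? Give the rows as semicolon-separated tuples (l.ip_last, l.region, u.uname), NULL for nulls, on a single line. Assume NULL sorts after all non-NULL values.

FULL OUTER JOIN keeps every row from both sides; unmatched rows get NULL for the other side's columns.
Matching on u.uid = l.uid AND u.region = l.region. A NULL in a compared column never satisfies the condition.
Matched pairs: 3; unmatched u rows kept: 6; unmatched l rows kept: 6.

(11, AX, Bob); (11, AX, Liam); (31, GN, NULL); (31, KW, Raj); (40, GN, NULL); (41, KW, NULL); (50, AX, NULL); (50, KW, NULL); (51, AX, NULL); (NULL, NULL, Dave); (NULL, NULL, Frank); (NULL, NULL, Ken); (NULL, NULL, Omar); (NULL, NULL, Raj); (NULL, NULL, NULL)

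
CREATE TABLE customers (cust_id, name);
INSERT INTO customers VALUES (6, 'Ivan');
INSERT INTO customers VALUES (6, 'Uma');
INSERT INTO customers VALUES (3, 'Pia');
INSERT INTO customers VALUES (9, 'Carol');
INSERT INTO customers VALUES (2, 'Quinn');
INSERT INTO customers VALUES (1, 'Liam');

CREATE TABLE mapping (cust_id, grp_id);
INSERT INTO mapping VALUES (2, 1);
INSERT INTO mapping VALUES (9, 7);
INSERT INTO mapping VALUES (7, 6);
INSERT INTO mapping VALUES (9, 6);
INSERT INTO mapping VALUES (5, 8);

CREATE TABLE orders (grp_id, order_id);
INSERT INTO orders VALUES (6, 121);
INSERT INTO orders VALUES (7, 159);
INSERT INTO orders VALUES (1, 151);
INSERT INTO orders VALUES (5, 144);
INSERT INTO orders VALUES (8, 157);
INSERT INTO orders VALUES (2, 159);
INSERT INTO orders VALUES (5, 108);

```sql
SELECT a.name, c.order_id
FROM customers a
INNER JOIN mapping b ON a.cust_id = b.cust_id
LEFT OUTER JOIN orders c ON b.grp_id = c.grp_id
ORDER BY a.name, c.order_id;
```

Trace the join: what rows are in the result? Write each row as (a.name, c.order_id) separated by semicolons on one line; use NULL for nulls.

Evaluate left to right. First `customers a INNER JOIN mapping b` on cust_id: 3 row(s).
Then LEFT JOIN `orders c` on grp_id: each of those 3 rows is kept; rows whose b.grp_id has no match in c get NULL for c's columns.

(Carol, 121); (Carol, 159); (Quinn, 151)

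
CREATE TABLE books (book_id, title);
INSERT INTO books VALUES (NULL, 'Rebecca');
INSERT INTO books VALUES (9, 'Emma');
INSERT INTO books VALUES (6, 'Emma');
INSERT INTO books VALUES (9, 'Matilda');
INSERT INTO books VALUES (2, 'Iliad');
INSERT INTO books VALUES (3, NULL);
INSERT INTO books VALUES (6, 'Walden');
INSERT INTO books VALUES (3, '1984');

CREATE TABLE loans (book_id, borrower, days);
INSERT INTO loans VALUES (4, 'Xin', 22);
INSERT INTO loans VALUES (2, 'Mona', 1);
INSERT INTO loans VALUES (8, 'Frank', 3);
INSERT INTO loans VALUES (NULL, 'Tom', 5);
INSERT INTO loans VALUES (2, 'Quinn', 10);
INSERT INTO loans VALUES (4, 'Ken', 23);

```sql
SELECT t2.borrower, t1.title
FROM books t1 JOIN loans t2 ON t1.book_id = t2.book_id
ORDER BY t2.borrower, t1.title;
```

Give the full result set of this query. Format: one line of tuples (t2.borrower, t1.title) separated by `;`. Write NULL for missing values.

(Mona, Iliad); (Quinn, Iliad)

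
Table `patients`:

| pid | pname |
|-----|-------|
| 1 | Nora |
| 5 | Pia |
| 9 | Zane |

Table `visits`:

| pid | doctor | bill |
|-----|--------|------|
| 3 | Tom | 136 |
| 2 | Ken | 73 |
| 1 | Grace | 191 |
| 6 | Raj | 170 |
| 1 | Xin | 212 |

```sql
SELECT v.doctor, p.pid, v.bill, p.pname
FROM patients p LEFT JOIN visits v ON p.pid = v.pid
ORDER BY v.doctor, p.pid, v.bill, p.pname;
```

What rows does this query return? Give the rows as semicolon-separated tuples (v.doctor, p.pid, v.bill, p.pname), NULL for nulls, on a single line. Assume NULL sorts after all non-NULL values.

(Grace, 1, 191, Nora); (Xin, 1, 212, Nora); (NULL, 5, NULL, Pia); (NULL, 9, NULL, Zane)

LEFT JOIN keeps every row from `patients`; unmatched rows get NULL for `visits`'s columns.
Matching on p.pid = v.pid.
- p (pid=1) pairs with 2 row(s) of v.
- p (pid=5) has no partner → padded with NULL.
- p (pid=9) has no partner → padded with NULL.
After projecting and ordering:
v.doctor | p.pid | v.bill | p.pname
Grace | 1 | 191 | Nora
Xin | 1 | 212 | Nora
NULL | 5 | NULL | Pia
NULL | 9 | NULL | Zane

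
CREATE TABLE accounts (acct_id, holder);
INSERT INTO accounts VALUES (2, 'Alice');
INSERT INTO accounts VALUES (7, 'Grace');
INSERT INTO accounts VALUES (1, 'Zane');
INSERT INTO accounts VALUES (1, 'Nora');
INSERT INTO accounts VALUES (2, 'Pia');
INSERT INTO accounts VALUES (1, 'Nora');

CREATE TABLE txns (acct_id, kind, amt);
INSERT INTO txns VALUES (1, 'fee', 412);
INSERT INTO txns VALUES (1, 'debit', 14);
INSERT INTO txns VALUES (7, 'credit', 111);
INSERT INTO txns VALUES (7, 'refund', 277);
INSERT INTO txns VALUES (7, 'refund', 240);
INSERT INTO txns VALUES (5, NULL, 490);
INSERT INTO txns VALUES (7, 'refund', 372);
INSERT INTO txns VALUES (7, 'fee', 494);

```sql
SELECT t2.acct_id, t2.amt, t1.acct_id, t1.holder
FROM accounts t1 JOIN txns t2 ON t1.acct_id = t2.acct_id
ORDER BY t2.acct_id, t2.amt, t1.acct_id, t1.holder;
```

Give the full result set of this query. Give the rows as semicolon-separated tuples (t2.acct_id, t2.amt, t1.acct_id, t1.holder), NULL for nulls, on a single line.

(1, 14, 1, Nora); (1, 14, 1, Nora); (1, 14, 1, Zane); (1, 412, 1, Nora); (1, 412, 1, Nora); (1, 412, 1, Zane); (7, 111, 7, Grace); (7, 240, 7, Grace); (7, 277, 7, Grace); (7, 372, 7, Grace); (7, 494, 7, Grace)

INNER JOIN keeps only pairs where the ON condition holds.
Matching on t1.acct_id = t2.acct_id.
- t1 row (acct_id=2): no match → dropped.
- t1 row (acct_id=7): matches 5 t2 row(s) → 5 output row(s).
- t1 row (acct_id=1): matches 2 t2 row(s) → 2 output row(s).
- t1 row (acct_id=1): matches 2 t2 row(s) → 2 output row(s).
- t1 row (acct_id=2): no match → dropped.
- t1 row (acct_id=1): matches 2 t2 row(s) → 2 output row(s).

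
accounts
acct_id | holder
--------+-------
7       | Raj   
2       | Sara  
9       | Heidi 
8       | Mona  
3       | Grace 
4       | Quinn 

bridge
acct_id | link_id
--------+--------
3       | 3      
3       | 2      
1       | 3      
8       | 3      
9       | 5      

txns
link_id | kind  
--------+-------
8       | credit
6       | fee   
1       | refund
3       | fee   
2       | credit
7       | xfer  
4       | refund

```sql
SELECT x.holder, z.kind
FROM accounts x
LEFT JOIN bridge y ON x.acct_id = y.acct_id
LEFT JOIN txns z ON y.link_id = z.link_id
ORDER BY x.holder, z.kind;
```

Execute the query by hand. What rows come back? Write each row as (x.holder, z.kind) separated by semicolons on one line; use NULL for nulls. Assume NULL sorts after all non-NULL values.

(Grace, credit); (Grace, fee); (Heidi, NULL); (Mona, fee); (Quinn, NULL); (Raj, NULL); (Sara, NULL)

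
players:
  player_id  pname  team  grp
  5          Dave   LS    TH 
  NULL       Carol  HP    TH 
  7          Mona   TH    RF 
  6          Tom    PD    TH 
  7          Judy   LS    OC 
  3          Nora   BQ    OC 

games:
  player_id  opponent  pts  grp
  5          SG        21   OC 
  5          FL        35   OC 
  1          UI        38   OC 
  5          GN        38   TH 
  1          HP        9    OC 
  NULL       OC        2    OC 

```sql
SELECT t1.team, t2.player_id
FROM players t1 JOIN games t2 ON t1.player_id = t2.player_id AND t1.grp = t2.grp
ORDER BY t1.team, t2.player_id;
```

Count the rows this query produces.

INNER JOIN keeps only pairs where the ON condition holds.
Matching on t1.player_id = t2.player_id AND t1.grp = t2.grp. A NULL in a compared column never satisfies the condition.
- player_id=5, grp=TH: 1 matching t2 row(s), so 1 row(s) emitted.
- player_id=NULL, grp=TH: no matching t2 row, dropped.
- player_id=7, grp=RF: no matching t2 row, dropped.
- player_id=6, grp=TH: no matching t2 row, dropped.
- player_id=7, grp=OC: no matching t2 row, dropped.
- player_id=3, grp=OC: no matching t2 row, dropped.
Total: 1 rows.

1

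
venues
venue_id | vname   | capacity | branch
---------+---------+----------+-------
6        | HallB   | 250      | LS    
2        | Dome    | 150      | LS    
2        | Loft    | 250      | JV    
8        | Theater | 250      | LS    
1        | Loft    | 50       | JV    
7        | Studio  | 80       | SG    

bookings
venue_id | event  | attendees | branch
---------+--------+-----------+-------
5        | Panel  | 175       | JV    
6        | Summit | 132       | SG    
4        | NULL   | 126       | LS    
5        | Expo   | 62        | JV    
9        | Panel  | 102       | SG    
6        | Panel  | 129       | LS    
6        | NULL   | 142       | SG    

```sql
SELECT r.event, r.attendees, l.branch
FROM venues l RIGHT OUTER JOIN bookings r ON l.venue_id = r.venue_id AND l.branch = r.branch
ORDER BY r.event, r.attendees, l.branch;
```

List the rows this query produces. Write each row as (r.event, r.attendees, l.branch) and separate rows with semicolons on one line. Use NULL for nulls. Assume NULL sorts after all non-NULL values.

(Expo, 62, NULL); (Panel, 102, NULL); (Panel, 129, LS); (Panel, 175, NULL); (Summit, 132, NULL); (NULL, 126, NULL); (NULL, 142, NULL)

RIGHT JOIN keeps every row from `bookings`; unmatched rows get NULL for `venues`'s columns.
Matching on l.venue_id = r.venue_id AND l.branch = r.branch.
- l (venue_id=6, branch=LS) pairs with 1 row(s) of r.
- l (venue_id=2, branch=LS) has no partner in r.
- l (venue_id=2, branch=JV) has no partner in r.
- l (venue_id=8, branch=LS) has no partner in r.
- l (venue_id=1, branch=JV) has no partner in r.
- l (venue_id=7, branch=SG) has no partner in r.
- 6 row(s) from r found no l partner → padded with NULL.
After projecting and ordering:
r.event | r.attendees | l.branch
Expo | 62 | NULL
Panel | 102 | NULL
Panel | 129 | LS
Panel | 175 | NULL
Summit | 132 | NULL
NULL | 126 | NULL
NULL | 142 | NULL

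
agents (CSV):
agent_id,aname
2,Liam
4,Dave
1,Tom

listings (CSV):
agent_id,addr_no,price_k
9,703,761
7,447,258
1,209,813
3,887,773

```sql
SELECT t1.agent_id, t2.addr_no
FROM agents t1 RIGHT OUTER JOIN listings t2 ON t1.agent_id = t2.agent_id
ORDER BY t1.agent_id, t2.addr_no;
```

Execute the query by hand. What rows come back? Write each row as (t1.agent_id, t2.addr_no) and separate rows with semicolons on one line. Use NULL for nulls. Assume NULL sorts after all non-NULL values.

RIGHT JOIN keeps every row from `listings`; unmatched rows get NULL for `agents`'s columns.
Matching on t1.agent_id = t2.agent_id.
- t1 (agent_id=2) has no partner in t2.
- t1 (agent_id=4) has no partner in t2.
- t1 (agent_id=1) pairs with 1 row(s) of t2.
- 3 row(s) from t2 found no t1 partner → padded with NULL.
After projecting and ordering:
t1.agent_id | t2.addr_no
1 | 209
NULL | 447
NULL | 703
NULL | 887

(1, 209); (NULL, 447); (NULL, 703); (NULL, 887)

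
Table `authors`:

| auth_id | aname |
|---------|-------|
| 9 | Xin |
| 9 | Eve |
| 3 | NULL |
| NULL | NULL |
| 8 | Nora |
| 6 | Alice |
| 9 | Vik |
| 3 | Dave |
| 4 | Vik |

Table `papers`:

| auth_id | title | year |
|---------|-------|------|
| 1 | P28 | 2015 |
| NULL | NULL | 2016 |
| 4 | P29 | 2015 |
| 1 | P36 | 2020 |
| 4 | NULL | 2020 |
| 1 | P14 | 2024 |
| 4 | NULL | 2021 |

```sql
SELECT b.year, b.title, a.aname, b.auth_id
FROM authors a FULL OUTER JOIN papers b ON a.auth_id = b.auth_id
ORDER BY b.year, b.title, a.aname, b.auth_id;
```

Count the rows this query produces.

15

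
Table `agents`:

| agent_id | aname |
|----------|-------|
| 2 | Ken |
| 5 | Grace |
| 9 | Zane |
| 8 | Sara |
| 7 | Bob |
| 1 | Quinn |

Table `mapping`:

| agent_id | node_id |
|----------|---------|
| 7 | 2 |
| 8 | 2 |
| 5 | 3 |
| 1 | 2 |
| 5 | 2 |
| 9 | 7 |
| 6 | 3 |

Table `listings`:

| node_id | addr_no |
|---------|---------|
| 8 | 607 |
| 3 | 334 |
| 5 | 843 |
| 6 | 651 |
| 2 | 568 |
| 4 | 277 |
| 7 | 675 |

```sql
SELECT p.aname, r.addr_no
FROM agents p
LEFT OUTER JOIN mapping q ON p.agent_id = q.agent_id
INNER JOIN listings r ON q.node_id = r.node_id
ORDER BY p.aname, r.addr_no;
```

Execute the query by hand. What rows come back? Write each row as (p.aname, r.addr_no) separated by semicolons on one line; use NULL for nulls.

(Bob, 568); (Grace, 334); (Grace, 568); (Quinn, 568); (Sara, 568); (Zane, 675)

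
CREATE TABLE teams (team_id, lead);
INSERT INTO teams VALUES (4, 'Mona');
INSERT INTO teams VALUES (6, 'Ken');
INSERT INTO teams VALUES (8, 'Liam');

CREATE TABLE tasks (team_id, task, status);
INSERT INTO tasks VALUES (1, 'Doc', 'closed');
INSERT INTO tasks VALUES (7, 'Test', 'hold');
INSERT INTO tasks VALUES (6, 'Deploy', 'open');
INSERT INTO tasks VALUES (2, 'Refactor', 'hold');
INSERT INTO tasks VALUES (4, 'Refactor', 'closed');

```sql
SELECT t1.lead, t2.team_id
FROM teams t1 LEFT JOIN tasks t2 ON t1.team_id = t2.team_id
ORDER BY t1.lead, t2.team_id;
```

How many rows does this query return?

LEFT JOIN keeps every row from `teams`; unmatched rows get NULL for `tasks`'s columns.
Matching on t1.team_id = t2.team_id.
- team_id=4: 1 matching t2 row(s), so 1 row(s) emitted.
- team_id=6: 1 matching t2 row(s), so 1 row(s) emitted.
- team_id=8: no t2 row matches, row kept with t2 columns NULL.
Total: 2 matched + 1 padded = 3 rows.

3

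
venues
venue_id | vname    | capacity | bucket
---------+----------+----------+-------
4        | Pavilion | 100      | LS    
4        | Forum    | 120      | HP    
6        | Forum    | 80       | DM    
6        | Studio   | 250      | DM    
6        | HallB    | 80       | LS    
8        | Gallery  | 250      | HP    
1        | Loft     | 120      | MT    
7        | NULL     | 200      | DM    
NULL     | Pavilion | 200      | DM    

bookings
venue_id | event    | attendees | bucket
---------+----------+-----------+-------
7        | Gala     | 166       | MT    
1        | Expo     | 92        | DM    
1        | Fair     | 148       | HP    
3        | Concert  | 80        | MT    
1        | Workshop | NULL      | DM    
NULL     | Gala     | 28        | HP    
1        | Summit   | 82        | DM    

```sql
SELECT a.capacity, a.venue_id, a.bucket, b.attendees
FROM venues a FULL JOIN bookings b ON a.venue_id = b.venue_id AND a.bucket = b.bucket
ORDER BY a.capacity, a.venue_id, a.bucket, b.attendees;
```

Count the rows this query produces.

16

FULL OUTER JOIN keeps every row from both sides; unmatched rows get NULL for the other side's columns.
Matching on a.venue_id = b.venue_id AND a.bucket = b.bucket. A NULL in a compared column never satisfies the condition.
- a row (venue_id=4, bucket=LS): no match → kept, b columns NULL.
- a row (venue_id=4, bucket=HP): no match → kept, b columns NULL.
- a row (venue_id=6, bucket=DM): no match → kept, b columns NULL.
- a row (venue_id=6, bucket=DM): no match → kept, b columns NULL.
- a row (venue_id=6, bucket=LS): no match → kept, b columns NULL.
- a row (venue_id=8, bucket=HP): no match → kept, b columns NULL.
- a row (venue_id=1, bucket=MT): no match → kept, b columns NULL.
- a row (venue_id=7, bucket=DM): no match → kept, b columns NULL.
- a row (venue_id=NULL, bucket=DM): no match → kept, b columns NULL.
- plus 7 unmatched b row(s), each kept with NULL a columns.
Total: 0 matched + 16 padded = 16 rows.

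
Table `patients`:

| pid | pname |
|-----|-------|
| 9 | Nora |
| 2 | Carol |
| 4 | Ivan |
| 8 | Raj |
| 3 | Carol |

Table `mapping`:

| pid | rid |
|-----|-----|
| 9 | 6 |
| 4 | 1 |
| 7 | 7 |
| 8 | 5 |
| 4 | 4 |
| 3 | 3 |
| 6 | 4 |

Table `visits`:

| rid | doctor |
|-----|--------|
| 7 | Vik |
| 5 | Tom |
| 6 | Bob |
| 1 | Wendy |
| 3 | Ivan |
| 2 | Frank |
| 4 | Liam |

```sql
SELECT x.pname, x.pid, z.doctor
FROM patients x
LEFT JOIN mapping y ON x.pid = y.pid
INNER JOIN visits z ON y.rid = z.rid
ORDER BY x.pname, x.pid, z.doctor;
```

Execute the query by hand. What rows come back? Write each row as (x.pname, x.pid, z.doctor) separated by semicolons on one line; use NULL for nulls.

(Carol, 3, Ivan); (Ivan, 4, Liam); (Ivan, 4, Wendy); (Nora, 9, Bob); (Raj, 8, Tom)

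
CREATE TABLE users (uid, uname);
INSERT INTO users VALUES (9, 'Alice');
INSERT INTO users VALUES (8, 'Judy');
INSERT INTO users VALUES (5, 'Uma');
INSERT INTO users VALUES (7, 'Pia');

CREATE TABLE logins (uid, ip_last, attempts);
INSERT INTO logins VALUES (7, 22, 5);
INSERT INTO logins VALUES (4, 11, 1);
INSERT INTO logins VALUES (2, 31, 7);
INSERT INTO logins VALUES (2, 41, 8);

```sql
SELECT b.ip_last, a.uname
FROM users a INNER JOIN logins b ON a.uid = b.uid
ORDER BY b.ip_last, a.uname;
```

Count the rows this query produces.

INNER JOIN keeps only pairs where the ON condition holds.
Matching on a.uid = b.uid.
- a (uid=9) has no partner → excluded.
- a (uid=8) has no partner → excluded.
- a (uid=5) has no partner → excluded.
- a (uid=7) pairs with 1 row(s) of b.
Total: 1 rows.

1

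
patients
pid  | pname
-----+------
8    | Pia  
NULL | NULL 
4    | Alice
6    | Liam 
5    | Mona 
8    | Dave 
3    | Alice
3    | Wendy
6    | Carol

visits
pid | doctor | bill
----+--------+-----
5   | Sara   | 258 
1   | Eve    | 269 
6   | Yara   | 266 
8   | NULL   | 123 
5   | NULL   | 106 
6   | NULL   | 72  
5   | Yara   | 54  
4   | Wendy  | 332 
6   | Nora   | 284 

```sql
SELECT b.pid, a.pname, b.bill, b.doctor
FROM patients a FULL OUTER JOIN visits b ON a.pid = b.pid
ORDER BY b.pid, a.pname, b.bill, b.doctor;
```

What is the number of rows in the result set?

FULL OUTER JOIN keeps every row from both sides; unmatched rows get NULL for the other side's columns.
Matching on a.pid = b.pid. A NULL in a compared column never satisfies the condition.
- a (pid=8) pairs with 1 row(s) of b.
- a (pid=NULL) has no partner → padded with NULL.
- a (pid=4) pairs with 1 row(s) of b.
- a (pid=6) pairs with 3 row(s) of b.
- a (pid=5) pairs with 3 row(s) of b.
- a (pid=8) pairs with 1 row(s) of b.
- a (pid=3) has no partner → padded with NULL.
- a (pid=3) has no partner → padded with NULL.
- a (pid=6) pairs with 3 row(s) of b.
- plus 1 unmatched b row(s), each kept with NULL a columns.
Total: 12 matched + 4 padded = 16 rows.

16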